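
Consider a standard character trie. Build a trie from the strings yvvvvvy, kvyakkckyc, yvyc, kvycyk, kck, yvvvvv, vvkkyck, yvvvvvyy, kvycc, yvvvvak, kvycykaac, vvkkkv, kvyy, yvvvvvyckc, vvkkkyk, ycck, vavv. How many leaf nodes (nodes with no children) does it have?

Leaves are exactly the stored words that no other stored word extends.
Those words: "kck", "kvyakkckyc", "kvycc", "kvycykaac", "kvyy", "vavv", "vvkkkv", "vvkkkyk", "vvkkyck", "ycck", "yvvvvak", "yvvvvvyckc", "yvvvvvyy", "yvyc"
Leaf count: 14

14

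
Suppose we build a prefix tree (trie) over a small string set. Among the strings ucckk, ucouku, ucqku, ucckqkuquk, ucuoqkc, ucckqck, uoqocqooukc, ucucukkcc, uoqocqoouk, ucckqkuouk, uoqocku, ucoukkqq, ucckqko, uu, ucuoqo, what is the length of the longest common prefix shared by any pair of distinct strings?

Look for the deepest trie node that still has at least two words in its subtree.
e.g. "uoqocqoouk" and "uoqocqooukc" share the prefix "uoqocqoouk" of length 10; no pair shares a longer one.
Longest shared-prefix length: 10

10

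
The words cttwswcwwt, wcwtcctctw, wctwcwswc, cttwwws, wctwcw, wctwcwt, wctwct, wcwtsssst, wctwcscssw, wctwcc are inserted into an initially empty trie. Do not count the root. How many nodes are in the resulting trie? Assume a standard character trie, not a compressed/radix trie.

43

Insert word by word; a character creates a node only if that edge doesn't already exist:
  "cttwswcwwt" → 10 new (c, t, t, w, s, w, c, w, w, t)
  "wcwtcctctw" → 10 new (w, c, w, t, c, c, t, c, t, w)
  "wctwcwswc" → prefix "wc" already present; 7 new (t, w, c, w, s, w, c)
  "cttwwws" → prefix "cttw" already present; 3 new (w, w, s)
  "wctwcw" → prefix "wctwcw" already present; 0 new (none)
  "wctwcwt" → prefix "wctwcw" already present; 1 new (t)
  "wctwct" → prefix "wctwc" already present; 1 new (t)
  "wcwtsssst" → prefix "wcwt" already present; 5 new (s, s, s, s, t)
  "wctwcscssw" → prefix "wctwc" already present; 5 new (s, c, s, s, w)
  "wctwcc" → prefix "wctwc" already present; 1 new (c)
Total nodes = 10 + 10 + 7 + 3 + 0 + 1 + 1 + 5 + 5 + 1 = 43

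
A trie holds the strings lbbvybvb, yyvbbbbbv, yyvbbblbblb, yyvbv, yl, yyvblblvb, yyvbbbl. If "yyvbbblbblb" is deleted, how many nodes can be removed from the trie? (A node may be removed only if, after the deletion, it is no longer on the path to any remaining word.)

4

A node on "yyvbbblbblb"'s path can go only if nothing else ends at it or branches off below it.
The suffix "bblb" (4 nodes) is used only by "yyvbbblbblb"; "yyvbbbl" is itself a stored word, so pruning stops there.
Nodes removed: 4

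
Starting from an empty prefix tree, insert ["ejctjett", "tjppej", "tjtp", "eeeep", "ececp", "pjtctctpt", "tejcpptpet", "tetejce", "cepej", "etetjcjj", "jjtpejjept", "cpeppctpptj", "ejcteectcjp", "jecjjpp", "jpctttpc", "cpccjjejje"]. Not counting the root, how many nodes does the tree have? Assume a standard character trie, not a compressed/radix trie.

For each word, the new-node count is its length minus the longest prefix already in the trie:
  "ejctjett" → 8 new (e, j, c, t, j, e, t, t)
  "tjppej" → 6 new (t, j, p, p, e, j)
  "tjtp" → prefix "tj" already present; 2 new (t, p)
  "eeeep" → prefix "e" already present; 4 new (e, e, e, p)
  "ececp" → prefix "e" already present; 4 new (c, e, c, p)
  "pjtctctpt" → 9 new (p, j, t, c, t, c, t, p, t)
  "tejcpptpet" → prefix "t" already present; 9 new (e, j, c, p, p, t, p, e, t)
  "tetejce" → prefix "te" already present; 5 new (t, e, j, c, e)
  "cepej" → 5 new (c, e, p, e, j)
  "etetjcjj" → prefix "e" already present; 7 new (t, e, t, j, c, j, j)
  "jjtpejjept" → 10 new (j, j, t, p, e, j, j, e, p, t)
  "cpeppctpptj" → prefix "c" already present; 10 new (p, e, p, p, c, t, p, p, t, j)
  "ejcteectcjp" → prefix "ejct" already present; 7 new (e, e, c, t, c, j, p)
  "jecjjpp" → prefix "j" already present; 6 new (e, c, j, j, p, p)
  "jpctttpc" → prefix "j" already present; 7 new (p, c, t, t, t, p, c)
  "cpccjjejje" → prefix "cp" already present; 8 new (c, c, j, j, e, j, j, e)
Total nodes = 8 + 6 + 2 + 4 + 4 + 9 + 9 + 5 + 5 + 7 + 10 + 10 + 7 + 6 + 7 + 8 = 107

107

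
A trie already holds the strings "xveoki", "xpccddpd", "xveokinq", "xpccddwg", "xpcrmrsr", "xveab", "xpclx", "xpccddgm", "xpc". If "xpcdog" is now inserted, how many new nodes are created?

Walking "xpcdog" from the root, the first 3 characters ("xpc") follow existing edges; "d" is the first miss.
So 6 − 3 = 3 new nodes.

3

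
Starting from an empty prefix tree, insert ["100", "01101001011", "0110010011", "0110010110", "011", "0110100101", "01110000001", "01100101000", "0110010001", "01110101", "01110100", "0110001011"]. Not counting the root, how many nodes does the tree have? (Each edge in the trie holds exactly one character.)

45

Count nodes per top-level branch (shared prefixes stored once):
  '0'-branch (011, 0110001011, 0110010001, 0110010011, 01100101000, 0110010110, 0110100101, 01101001011, 01110000001, 01110100, 01110101): 42 nodes
  '1'-branch (100): 3 nodes
Sum: 45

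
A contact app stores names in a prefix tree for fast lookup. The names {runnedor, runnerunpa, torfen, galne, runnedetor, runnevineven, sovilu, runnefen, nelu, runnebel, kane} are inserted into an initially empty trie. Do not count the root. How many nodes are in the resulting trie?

Insert word by word; a character creates a node only if that edge doesn't already exist:
  "runnedor" → 8 new (r, u, n, n, e, d, o, r)
  "runnerunpa" → prefix "runne" already present; 5 new (r, u, n, p, a)
  "torfen" → 6 new (t, o, r, f, e, n)
  "galne" → 5 new (g, a, l, n, e)
  "runnedetor" → prefix "runned" already present; 4 new (e, t, o, r)
  "runnevineven" → prefix "runne" already present; 7 new (v, i, n, e, v, e, n)
  "sovilu" → 6 new (s, o, v, i, l, u)
  "runnefen" → prefix "runne" already present; 3 new (f, e, n)
  "nelu" → 4 new (n, e, l, u)
  "runnebel" → prefix "runne" already present; 3 new (b, e, l)
  "kane" → 4 new (k, a, n, e)
Total nodes = 8 + 5 + 6 + 5 + 4 + 7 + 6 + 3 + 4 + 3 + 4 = 55

55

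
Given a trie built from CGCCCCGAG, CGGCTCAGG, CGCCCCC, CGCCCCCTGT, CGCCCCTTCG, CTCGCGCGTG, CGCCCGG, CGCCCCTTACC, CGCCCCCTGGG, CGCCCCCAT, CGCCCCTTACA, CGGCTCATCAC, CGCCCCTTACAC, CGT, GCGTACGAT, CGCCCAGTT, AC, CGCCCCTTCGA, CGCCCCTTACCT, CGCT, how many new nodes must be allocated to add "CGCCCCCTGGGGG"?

2

Walking "CGCCCCCTGGGGG" from the root, the first 11 characters ("CGCCCCCTGGG") follow existing edges; "G" is the first miss.
New nodes needed: |"CGCCCCCTGGGGG"| − 11 = 13 − 11 = 2.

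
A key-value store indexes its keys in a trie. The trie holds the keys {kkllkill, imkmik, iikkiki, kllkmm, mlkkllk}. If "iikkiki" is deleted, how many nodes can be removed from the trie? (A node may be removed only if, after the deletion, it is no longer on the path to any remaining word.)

6

After clearing the end-marker at "iikkiki", prune upward until reaching a node still needed by another word.
The suffix "ikkiki" (6 nodes) is used only by "iikkiki"; the node for "i" still has the child "m", so pruning stops there.
Nodes removed: 6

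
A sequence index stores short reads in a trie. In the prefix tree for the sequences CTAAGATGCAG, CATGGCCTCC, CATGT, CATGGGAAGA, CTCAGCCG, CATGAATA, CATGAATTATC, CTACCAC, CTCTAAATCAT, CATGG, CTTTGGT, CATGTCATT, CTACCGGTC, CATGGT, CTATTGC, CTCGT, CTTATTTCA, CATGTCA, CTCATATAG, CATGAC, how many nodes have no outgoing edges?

17

Leaves are exactly the stored words that no other stored word extends.
Those words: "CATGAATA", "CATGAATTATC", "CATGAC", "CATGGCCTCC", "CATGGGAAGA", "CATGGT", "CATGTCATT", "CTAAGATGCAG", "CTACCAC", "CTACCGGTC", "CTATTGC", "CTCAGCCG", "CTCATATAG", "CTCGT", "CTCTAAATCAT", "CTTATTTCA", "CTTTGGT"
Leaf count: 17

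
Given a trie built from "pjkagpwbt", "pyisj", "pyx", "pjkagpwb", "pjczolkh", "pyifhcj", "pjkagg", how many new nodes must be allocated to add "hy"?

2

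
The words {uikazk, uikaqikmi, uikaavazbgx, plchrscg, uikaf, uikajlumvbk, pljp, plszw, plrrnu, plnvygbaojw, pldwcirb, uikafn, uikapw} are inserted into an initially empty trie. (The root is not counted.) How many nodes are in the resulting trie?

Count nodes per top-level branch (shared prefixes stored once):
  'p'-branch (plchrscg, pldwcirb, pljp, plnvygbaojw, plrrnu, plszw): 32 nodes
  'u'-branch (uikaavazbgx, uikaf, uikafn, uikajlumvbk, uikapw, uikaqikmi, uikazk): 29 nodes
Sum: 61

61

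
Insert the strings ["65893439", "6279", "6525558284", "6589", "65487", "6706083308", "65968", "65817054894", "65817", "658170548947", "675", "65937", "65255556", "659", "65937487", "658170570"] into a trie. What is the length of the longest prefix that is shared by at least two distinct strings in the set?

11

Equivalently: take the maximum, over all pairs, of their longest common prefix length.
e.g. "65817054894" and "658170548947" share the prefix "65817054894" of length 11; no pair shares a longer one.
Longest shared-prefix length: 11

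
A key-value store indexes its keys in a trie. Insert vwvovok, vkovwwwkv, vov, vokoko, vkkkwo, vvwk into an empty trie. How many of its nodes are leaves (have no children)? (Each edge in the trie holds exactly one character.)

6

A leaf is a node with no children — equivalently, the end of a word that is not a proper prefix of any other stored word.
Those words: "vkkkwo", "vkovwwwkv", "vokoko", "vov", "vvwk", "vwvovok"
Leaf count: 6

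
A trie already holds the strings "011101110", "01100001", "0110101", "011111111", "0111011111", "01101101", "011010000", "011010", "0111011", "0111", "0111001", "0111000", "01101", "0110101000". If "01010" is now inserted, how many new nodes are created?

"01" is already a path in the trie; the remaining "010" must be added.
Each of the 3 remaining characters creates one node.

3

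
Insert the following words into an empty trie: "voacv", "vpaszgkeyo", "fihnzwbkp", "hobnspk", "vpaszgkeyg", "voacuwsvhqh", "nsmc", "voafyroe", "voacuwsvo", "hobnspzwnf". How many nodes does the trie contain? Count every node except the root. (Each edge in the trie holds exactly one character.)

Insert word by word; a character creates a node only if that edge doesn't already exist:
  "voacv" → 5 new (v, o, a, c, v)
  "vpaszgkeyo" → prefix "v" already present; 9 new (p, a, s, z, g, k, e, y, o)
  "fihnzwbkp" → 9 new (f, i, h, n, z, w, b, k, p)
  "hobnspk" → 7 new (h, o, b, n, s, p, k)
  "vpaszgkeyg" → prefix "vpaszgkey" already present; 1 new (g)
  "voacuwsvhqh" → prefix "voac" already present; 7 new (u, w, s, v, h, q, h)
  "nsmc" → 4 new (n, s, m, c)
  "voafyroe" → prefix "voa" already present; 5 new (f, y, r, o, e)
  "voacuwsvo" → prefix "voacuwsv" already present; 1 new (o)
  "hobnspzwnf" → prefix "hobnsp" already present; 4 new (z, w, n, f)
Total nodes = 5 + 9 + 9 + 7 + 1 + 7 + 4 + 5 + 1 + 4 = 52

52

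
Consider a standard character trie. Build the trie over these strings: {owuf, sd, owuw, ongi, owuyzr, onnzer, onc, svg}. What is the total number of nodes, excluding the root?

Trie structure (* marks end of a word):
(root)
├─ o
│  ├─ n
│  │  ├─ c *
│  │  ├─ g
│  │  │  └─ i *
│  │  └─ n
│  │     └─ z
│  │        └─ e
│  │           └─ r *
│  └─ w
│     └─ u
│        ├─ f *
│        ├─ w *
│        └─ y
│           └─ z
│              └─ r *
└─ s
   ├─ d *
   └─ v
      └─ g *
Counting every labelled node above: 20.

20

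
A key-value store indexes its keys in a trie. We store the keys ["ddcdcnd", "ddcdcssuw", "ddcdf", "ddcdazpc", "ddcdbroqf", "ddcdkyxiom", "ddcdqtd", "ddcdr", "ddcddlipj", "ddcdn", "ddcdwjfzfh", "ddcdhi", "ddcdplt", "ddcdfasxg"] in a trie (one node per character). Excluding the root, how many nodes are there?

52

For each word, the new-node count is its length minus the longest prefix already in the trie:
  "ddcdcnd" → 7 new (d, d, c, d, c, n, d)
  "ddcdcssuw" → prefix "ddcdc" already present; 4 new (s, s, u, w)
  "ddcdf" → prefix "ddcd" already present; 1 new (f)
  "ddcdazpc" → prefix "ddcd" already present; 4 new (a, z, p, c)
  "ddcdbroqf" → prefix "ddcd" already present; 5 new (b, r, o, q, f)
  "ddcdkyxiom" → prefix "ddcd" already present; 6 new (k, y, x, i, o, m)
  "ddcdqtd" → prefix "ddcd" already present; 3 new (q, t, d)
  "ddcdr" → prefix "ddcd" already present; 1 new (r)
  "ddcddlipj" → prefix "ddcd" already present; 5 new (d, l, i, p, j)
  "ddcdn" → prefix "ddcd" already present; 1 new (n)
  "ddcdwjfzfh" → prefix "ddcd" already present; 6 new (w, j, f, z, f, h)
  "ddcdhi" → prefix "ddcd" already present; 2 new (h, i)
  "ddcdplt" → prefix "ddcd" already present; 3 new (p, l, t)
  "ddcdfasxg" → prefix "ddcdf" already present; 4 new (a, s, x, g)
Total nodes = 7 + 4 + 1 + 4 + 5 + 6 + 3 + 1 + 5 + 1 + 6 + 2 + 3 + 4 = 52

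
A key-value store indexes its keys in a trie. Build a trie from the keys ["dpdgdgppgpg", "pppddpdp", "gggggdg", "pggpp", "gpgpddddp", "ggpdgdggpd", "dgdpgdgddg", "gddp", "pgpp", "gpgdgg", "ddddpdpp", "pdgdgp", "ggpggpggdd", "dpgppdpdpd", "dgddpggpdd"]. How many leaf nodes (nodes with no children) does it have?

15

A leaf is a node with no children — equivalently, the end of a word that is not a proper prefix of any other stored word.
Those words: "ddddpdpp", "dgddpggpdd", "dgdpgdgddg", "dpdgdgppgpg", "dpgppdpdpd", "gddp", "gggggdg", "ggpdgdggpd", "ggpggpggdd", "gpgdgg", "gpgpddddp", "pdgdgp", "pggpp", "pgpp", "pppddpdp"
Leaf count: 15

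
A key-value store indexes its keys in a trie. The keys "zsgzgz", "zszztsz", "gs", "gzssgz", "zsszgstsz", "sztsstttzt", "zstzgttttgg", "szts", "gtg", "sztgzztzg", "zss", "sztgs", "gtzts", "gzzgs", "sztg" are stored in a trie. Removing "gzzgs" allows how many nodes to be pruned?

3

A node on "gzzgs"'s path can go only if nothing else ends at it or branches off below it.
The suffix "zgs" (3 nodes) is used only by "gzzgs"; the node for "gz" still has the child "s", so pruning stops there.
Nodes removed: 3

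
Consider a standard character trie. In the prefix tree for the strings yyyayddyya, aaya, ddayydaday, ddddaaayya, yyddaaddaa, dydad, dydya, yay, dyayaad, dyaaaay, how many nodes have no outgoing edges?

A leaf is a node with no children — equivalently, the end of a word that is not a proper prefix of any other stored word.
Those words: "aaya", "ddayydaday", "ddddaaayya", "dyaaaay", "dyayaad", "dydad", "dydya", "yay", "yyddaaddaa", "yyyayddyya"
Leaf count: 10

10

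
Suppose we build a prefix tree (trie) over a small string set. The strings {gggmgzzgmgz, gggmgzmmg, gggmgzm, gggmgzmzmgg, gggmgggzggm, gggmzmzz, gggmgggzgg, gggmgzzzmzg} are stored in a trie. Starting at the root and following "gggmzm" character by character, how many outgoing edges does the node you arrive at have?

Follow the path "gggmzm" to its node, then look at its outgoing edges.
Characters that immediately follow "gggmzm" among the stored strings: {z}.
That node has 1 child edge.

1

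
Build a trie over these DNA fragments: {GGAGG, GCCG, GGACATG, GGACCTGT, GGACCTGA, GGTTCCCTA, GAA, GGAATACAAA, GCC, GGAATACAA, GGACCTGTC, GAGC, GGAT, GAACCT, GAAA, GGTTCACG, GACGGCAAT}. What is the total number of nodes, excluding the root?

For each word, the new-node count is its length minus the longest prefix already in the trie:
  "GGAGG" → 5 new (G, G, A, G, G)
  "GCCG" → prefix "G" already present; 3 new (C, C, G)
  "GGACATG" → prefix "GGA" already present; 4 new (C, A, T, G)
  "GGACCTGT" → prefix "GGAC" already present; 4 new (C, T, G, T)
  "GGACCTGA" → prefix "GGACCTG" already present; 1 new (A)
  "GGTTCCCTA" → prefix "GG" already present; 7 new (T, T, C, C, C, T, A)
  "GAA" → prefix "G" already present; 2 new (A, A)
  "GGAATACAAA" → prefix "GGA" already present; 7 new (A, T, A, C, A, A, A)
  "GCC" → prefix "GCC" already present; 0 new (none)
  "GGAATACAA" → prefix "GGAATACAA" already present; 0 new (none)
  "GGACCTGTC" → prefix "GGACCTGT" already present; 1 new (C)
  "GAGC" → prefix "GA" already present; 2 new (G, C)
  "GGAT" → prefix "GGA" already present; 1 new (T)
  "GAACCT" → prefix "GAA" already present; 3 new (C, C, T)
  "GAAA" → prefix "GAA" already present; 1 new (A)
  "GGTTCACG" → prefix "GGTTC" already present; 3 new (A, C, G)
  "GACGGCAAT" → prefix "GA" already present; 7 new (C, G, G, C, A, A, T)
Total nodes = 5 + 3 + 4 + 4 + 1 + 7 + 2 + 7 + 0 + 0 + 1 + 2 + 1 + 3 + 1 + 3 + 7 = 51

51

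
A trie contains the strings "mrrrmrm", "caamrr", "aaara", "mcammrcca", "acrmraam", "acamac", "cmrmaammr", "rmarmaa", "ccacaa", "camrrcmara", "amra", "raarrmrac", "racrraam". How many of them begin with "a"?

Walk to "a"; the words in its subtree are exactly those with that prefix.
Words under "a": aaara, acamac, acrmraam, amra
Count: 4

4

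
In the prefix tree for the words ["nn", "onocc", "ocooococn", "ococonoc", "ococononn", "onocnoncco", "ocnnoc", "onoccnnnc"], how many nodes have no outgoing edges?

7

A leaf is a node with no children — equivalently, the end of a word that is not a proper prefix of any other stored word.
Those words: "nn", "ocnnoc", "ococonoc", "ococononn", "ocooococn", "onoccnnnc", "onocnoncco"
Leaf count: 7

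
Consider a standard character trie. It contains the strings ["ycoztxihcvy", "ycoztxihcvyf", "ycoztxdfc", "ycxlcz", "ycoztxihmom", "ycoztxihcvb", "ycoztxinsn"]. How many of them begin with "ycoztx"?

6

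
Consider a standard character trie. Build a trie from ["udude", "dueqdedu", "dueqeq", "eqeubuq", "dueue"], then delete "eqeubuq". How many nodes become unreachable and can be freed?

A node on "eqeubuq"'s path can go only if nothing else ends at it or branches off below it.
No other word shares any prefix with "eqeubuq", so all 7 of its nodes go.
Nodes removed: 7

7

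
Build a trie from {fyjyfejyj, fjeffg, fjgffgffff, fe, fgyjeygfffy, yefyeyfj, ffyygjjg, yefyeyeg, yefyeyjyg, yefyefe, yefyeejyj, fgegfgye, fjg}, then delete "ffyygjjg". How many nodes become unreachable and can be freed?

7

A node on "ffyygjjg"'s path can go only if nothing else ends at it or branches off below it.
The suffix "fyygjjg" (7 nodes) is used only by "ffyygjjg"; the node for "f" still has the child "y", so pruning stops there.
Nodes removed: 7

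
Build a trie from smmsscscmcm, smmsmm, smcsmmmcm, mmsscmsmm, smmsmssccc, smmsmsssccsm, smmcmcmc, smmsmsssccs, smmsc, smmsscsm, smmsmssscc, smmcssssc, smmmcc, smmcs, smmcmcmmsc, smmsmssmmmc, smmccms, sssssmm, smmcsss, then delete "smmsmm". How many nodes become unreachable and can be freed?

1

After clearing the end-marker at "smmsmm", prune upward until reaching a node still needed by another word.
The suffix "m" (1 node) is used only by "smmsmm"; the node for "smmsm" still has the child "s", so pruning stops there.
Nodes removed: 1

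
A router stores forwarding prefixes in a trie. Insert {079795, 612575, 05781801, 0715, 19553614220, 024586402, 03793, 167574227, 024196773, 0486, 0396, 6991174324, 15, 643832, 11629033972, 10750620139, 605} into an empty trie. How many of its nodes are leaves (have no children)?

A leaf is a node with no children — equivalently, the end of a word that is not a proper prefix of any other stored word.
Those words: "024196773", "024586402", "03793", "0396", "0486", "05781801", "0715", "079795", "10750620139", "11629033972", "15", "167574227", "19553614220", "605", "612575", "643832", "6991174324"
Leaf count: 17

17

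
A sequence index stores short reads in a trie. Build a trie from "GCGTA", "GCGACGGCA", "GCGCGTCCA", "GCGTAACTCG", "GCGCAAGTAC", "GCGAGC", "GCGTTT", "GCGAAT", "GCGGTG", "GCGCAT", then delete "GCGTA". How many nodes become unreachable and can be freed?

After clearing the end-marker at "GCGTA", prune upward until reaching a node still needed by another word.
Every node on "GCGTA" is still needed (e.g. by "GCGTAACTCG"), so nothing is freed.
Nodes removed: 0

0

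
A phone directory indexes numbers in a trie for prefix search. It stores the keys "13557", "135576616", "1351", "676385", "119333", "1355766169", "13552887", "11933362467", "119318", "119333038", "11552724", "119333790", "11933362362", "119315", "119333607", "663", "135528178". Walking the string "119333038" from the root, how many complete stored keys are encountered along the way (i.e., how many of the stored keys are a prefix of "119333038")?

2

Check each prefix of "119333038" against the stored set — each match is an end-marker on the path.
Prefixes of the query that are stored words: "119333", "119333038"
Count: 2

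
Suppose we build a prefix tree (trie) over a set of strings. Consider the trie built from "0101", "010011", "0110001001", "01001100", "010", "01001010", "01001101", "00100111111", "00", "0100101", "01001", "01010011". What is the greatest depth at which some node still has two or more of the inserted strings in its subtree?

7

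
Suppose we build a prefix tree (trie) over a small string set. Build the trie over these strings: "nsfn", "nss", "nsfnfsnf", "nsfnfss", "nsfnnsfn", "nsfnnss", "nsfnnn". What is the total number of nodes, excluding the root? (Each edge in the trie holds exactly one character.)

16

Insert word by word; a character creates a node only if that edge doesn't already exist:
  "nsfn" → 4 new (n, s, f, n)
  "nss" → prefix "ns" already present; 1 new (s)
  "nsfnfsnf" → prefix "nsfn" already present; 4 new (f, s, n, f)
  "nsfnfss" → prefix "nsfnfs" already present; 1 new (s)
  "nsfnnsfn" → prefix "nsfn" already present; 4 new (n, s, f, n)
  "nsfnnss" → prefix "nsfnns" already present; 1 new (s)
  "nsfnnn" → prefix "nsfnn" already present; 1 new (n)
Total nodes = 4 + 1 + 4 + 1 + 4 + 1 + 1 = 16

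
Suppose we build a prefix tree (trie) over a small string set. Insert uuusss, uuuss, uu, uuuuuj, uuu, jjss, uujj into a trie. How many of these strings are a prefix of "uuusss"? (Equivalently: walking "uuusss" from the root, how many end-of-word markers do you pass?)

Check each prefix of "uuusss" against the stored set — each match is an end-marker on the path.
Prefixes of the query that are stored words: "uu", "uuu", "uuuss", "uuusss"
Count: 4

4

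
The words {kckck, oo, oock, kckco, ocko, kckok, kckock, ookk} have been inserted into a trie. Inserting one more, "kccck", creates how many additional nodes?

"kc" is already a path in the trie; the remaining "cck" must be added.
Each of the 3 remaining characters creates one node.

3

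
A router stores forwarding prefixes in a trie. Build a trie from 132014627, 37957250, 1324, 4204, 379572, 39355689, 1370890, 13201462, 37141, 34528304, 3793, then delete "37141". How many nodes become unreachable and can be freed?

Walk "37141" from the leaf back toward the root, removing each node that no remaining word uses.
The suffix "141" (3 nodes) is used only by "37141"; the node for "37" still has the child "9", so pruning stops there.
Nodes removed: 3

3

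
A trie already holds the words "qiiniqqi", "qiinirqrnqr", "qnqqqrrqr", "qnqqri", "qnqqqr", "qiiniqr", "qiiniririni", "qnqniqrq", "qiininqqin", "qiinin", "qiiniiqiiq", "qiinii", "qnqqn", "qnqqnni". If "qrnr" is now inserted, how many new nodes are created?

3

Walking "qrnr" from the root, the first 1 characters ("q") follow existing edges; "r" is the first miss.
So 4 − 1 = 3 new nodes.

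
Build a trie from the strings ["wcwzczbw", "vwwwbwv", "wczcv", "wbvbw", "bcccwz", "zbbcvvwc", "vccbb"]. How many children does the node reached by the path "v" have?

2

Follow the path "v" to its node, then look at its outgoing edges.
Characters that immediately follow "v" among the stored strings: {c, w}.
That node has 2 child edges.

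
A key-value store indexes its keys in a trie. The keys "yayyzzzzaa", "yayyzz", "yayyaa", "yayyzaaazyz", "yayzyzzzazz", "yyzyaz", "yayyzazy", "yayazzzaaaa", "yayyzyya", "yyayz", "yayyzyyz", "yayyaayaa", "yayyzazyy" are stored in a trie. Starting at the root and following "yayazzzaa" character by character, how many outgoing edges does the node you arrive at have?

1

The children of the "yayazzzaa" node are the distinct next characters among strings starting with "yayazzzaa".
Characters that immediately follow "yayazzzaa" among the stored strings: {a}.
That node has 1 child edge.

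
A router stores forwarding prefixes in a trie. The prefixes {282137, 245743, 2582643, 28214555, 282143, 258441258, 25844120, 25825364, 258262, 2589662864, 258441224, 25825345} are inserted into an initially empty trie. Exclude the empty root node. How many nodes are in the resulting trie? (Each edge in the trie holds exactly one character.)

45

Count nodes per top-level branch (shared prefixes stored once):
  '2'-branch (245743, 25825345, 25825364, 258262, 2582643, 25844120, 258441224, 258441258, 2589662864, 282137, 282143, 28214555): 45 nodes
Sum: 45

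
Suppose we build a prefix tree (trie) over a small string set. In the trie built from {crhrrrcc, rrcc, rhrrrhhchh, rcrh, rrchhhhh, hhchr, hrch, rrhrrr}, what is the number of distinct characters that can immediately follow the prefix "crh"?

1

The children of the "crh" node are the distinct next characters among strings starting with "crh".
Distinct next characters after "crh": r.
That node has 1 child edge.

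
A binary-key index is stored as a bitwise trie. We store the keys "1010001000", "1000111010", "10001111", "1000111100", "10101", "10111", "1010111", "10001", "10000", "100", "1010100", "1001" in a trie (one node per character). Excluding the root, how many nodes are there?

30

Trie structure (* marks end of a word):
(root)
└─ 1
   └─ 0
      ├─ 0 *
      │  ├─ 0
      │  │  ├─ 0 *
      │  │  └─ 1 *
      │  │     └─ 1
      │  │        └─ 1
      │  │           ├─ 0
      │  │           │  └─ 1
      │  │           │     └─ 0 *
      │  │           └─ 1 *
      │  │              └─ 0
      │  │                 └─ 0 *
      │  └─ 1 *
      └─ 1
         ├─ 0
         │  ├─ 0
         │  │  └─ 0
         │  │     └─ 1
         │  │        └─ 0
         │  │           └─ 0
         │  │              └─ 0 *
         │  └─ 1 *
         │     ├─ 0
         │     │  └─ 0 *
         │     └─ 1
         │        └─ 1 *
         └─ 1
            └─ 1 *
Counting every labelled node above: 30.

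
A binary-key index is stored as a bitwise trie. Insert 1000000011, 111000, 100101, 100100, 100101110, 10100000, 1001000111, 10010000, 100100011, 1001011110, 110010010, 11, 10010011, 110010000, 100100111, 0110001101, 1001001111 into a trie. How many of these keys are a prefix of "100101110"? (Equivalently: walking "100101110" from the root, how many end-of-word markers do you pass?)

2

Check each prefix of "100101110" against the stored set — each match is an end-marker on the path.
Prefixes of the query that are stored words: "100101", "100101110"
Count: 2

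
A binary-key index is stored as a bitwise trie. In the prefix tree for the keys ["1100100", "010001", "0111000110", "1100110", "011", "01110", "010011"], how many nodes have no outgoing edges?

5

Leaves are exactly the stored words that no other stored word extends.
Those words: "010001", "010011", "0111000110", "1100100", "1100110"
Leaf count: 5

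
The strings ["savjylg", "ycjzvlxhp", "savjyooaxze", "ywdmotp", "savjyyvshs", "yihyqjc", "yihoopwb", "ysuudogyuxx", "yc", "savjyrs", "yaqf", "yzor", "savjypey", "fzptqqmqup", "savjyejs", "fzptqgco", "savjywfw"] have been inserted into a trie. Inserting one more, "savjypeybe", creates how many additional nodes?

2

Walking "savjypeybe" from the root, the first 8 characters ("savjypey") follow existing edges; "b" is the first miss.
New nodes needed: |"savjypeybe"| − 8 = 10 − 8 = 2.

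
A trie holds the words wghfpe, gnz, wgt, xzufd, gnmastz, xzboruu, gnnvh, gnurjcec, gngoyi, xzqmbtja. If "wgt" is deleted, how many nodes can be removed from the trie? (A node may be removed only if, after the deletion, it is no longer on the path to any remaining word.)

After clearing the end-marker at "wgt", prune upward until reaching a node still needed by another word.
The suffix "t" (1 node) is used only by "wgt"; the node for "wg" still has the child "h", so pruning stops there.
Nodes removed: 1

1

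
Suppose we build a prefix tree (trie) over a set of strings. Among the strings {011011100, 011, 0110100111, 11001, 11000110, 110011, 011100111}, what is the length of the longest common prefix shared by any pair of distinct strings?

5

Look for the deepest trie node that still has at least two words in its subtree.
"0110100111" and "011011100" agree on "01101" (5 characters) before diverging; nothing deeper is shared.
Longest shared-prefix length: 5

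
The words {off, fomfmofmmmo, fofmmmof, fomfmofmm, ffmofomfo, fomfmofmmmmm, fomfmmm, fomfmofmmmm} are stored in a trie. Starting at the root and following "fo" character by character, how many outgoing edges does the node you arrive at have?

2

The children of the "fo" node are the distinct next characters among strings starting with "fo".
Characters that immediately follow "fo" among the stored strings: {f, m}.
That node has 2 child edges.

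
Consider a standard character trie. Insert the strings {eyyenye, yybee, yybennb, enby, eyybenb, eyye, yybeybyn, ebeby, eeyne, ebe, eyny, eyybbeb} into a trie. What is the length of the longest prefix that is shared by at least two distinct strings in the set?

4

Equivalently: take the maximum, over all pairs, of their longest common prefix length.
e.g. "eyybbeb" and "eyybenb" share the prefix "eyyb" of length 4; no pair shares a longer one.
Longest shared-prefix length: 4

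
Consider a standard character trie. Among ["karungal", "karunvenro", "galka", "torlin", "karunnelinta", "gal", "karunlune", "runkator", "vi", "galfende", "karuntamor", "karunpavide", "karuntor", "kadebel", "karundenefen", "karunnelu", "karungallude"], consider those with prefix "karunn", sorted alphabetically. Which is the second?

DFS of the "karunn" subtree visits, in order: "karunnelinta", "karunnelu"
Position 2: karunnelu

karunnelu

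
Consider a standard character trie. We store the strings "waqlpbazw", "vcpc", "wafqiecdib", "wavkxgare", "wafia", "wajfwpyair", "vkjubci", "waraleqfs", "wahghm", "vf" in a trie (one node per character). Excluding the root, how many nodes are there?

Count nodes per top-level branch (shared prefixes stored once):
  'v'-branch (vcpc, vf, vkjubci): 11 nodes
  'w'-branch (wafia, wafqiecdib, wahghm, wajfwpyair, waqlpbazw, waraleqfs, wavkxgare): 45 nodes
Sum: 56

56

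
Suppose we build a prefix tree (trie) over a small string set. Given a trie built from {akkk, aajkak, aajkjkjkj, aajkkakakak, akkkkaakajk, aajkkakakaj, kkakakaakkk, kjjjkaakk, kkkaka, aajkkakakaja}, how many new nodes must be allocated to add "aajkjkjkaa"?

2

The longest prefix of "aajkjkjkaa" already in the trie is "aajkjkjk" (length 8).
New nodes needed: |"aajkjkjkaa"| − 8 = 10 − 8 = 2.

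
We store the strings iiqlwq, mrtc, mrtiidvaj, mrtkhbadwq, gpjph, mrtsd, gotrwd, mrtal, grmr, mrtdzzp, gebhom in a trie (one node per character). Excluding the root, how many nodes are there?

Insert word by word; a character creates a node only if that edge doesn't already exist:
  "iiqlwq" → 6 new (i, i, q, l, w, q)
  "mrtc" → 4 new (m, r, t, c)
  "mrtiidvaj" → prefix "mrt" already present; 6 new (i, i, d, v, a, j)
  "mrtkhbadwq" → prefix "mrt" already present; 7 new (k, h, b, a, d, w, q)
  "gpjph" → 5 new (g, p, j, p, h)
  "mrtsd" → prefix "mrt" already present; 2 new (s, d)
  "gotrwd" → prefix "g" already present; 5 new (o, t, r, w, d)
  "mrtal" → prefix "mrt" already present; 2 new (a, l)
  "grmr" → prefix "g" already present; 3 new (r, m, r)
  "mrtdzzp" → prefix "mrt" already present; 4 new (d, z, z, p)
  "gebhom" → prefix "g" already present; 5 new (e, b, h, o, m)
Total nodes = 6 + 4 + 6 + 7 + 5 + 2 + 5 + 2 + 3 + 4 + 5 = 49

49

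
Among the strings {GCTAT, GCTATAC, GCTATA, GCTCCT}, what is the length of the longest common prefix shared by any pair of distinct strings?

Equivalently: take the maximum, over all pairs, of their longest common prefix length.
e.g. "GCTATA" and "GCTATAC" share the prefix "GCTATA" of length 6; no pair shares a longer one.
Longest shared-prefix length: 6

6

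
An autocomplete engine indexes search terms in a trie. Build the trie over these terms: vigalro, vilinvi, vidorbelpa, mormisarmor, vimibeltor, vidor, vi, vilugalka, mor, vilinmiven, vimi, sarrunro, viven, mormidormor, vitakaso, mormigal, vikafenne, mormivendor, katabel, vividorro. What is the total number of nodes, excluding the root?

102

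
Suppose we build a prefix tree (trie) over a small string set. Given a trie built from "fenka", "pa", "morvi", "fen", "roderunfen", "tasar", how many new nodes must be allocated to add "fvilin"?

The longest prefix of "fvilin" already in the trie is "f" (length 1).
So 6 − 1 = 5 new nodes.

5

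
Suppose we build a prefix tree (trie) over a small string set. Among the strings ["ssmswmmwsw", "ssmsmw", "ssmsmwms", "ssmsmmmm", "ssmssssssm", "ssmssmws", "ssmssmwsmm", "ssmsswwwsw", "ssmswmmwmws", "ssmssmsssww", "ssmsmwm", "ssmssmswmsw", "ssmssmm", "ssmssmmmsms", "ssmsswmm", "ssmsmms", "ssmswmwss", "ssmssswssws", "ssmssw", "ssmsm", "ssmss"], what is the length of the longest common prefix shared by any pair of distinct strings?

Look for the deepest trie node that still has at least two words in its subtree.
e.g. "ssmssmws" and "ssmssmwsmm" share the prefix "ssmssmws" of length 8; no pair shares a longer one.
Longest shared-prefix length: 8

8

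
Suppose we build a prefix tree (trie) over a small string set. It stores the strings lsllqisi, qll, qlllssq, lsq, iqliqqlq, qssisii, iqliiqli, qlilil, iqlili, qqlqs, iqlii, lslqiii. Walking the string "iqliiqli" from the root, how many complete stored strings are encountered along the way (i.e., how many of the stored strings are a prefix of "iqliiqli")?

Walk "iqliiqli" from the root; an end-of-word marker is hit whenever a stored word is a prefix of "iqliiqli".
Prefixes of the query that are stored words: "iqlii", "iqliiqli"
Count: 2

2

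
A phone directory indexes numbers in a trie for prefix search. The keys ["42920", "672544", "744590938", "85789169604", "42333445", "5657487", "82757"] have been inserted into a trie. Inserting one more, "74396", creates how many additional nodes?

"74" is already a path in the trie; the remaining "396" must be added.
Each of the 3 remaining characters creates one node.

3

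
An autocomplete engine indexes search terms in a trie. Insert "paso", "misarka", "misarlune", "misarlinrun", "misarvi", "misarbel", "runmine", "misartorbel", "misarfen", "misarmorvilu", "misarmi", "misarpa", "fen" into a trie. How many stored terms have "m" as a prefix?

10

Walk to "m"; the words in its subtree are exactly those with that prefix.
Words under "m": misarbel, misarfen, misarka, misarlinrun, misarlune, misarmi, misarmorvilu, misarpa, misartorbel, misarvi
Count: 10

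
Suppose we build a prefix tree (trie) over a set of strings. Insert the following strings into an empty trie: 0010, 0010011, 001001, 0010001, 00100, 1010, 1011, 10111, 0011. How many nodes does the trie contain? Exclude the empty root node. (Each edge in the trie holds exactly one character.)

16

Trie structure (* marks end of a word):
(root)
├─ 0
│  └─ 0
│     └─ 1
│        ├─ 0 *
│        │  └─ 0 *
│        │     ├─ 0
│        │     │  └─ 1 *
│        │     └─ 1 *
│        │        └─ 1 *
│        └─ 1 *
└─ 1
   └─ 0
      └─ 1
         ├─ 0 *
         └─ 1 *
            └─ 1 *
Counting every labelled node above: 16.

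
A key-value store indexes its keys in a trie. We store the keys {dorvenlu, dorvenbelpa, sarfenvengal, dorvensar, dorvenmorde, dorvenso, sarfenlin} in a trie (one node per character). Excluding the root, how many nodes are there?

37

Trie structure (* marks end of a word):
(root)
├─ d
│  └─ o
│     └─ r
│        └─ v
│           └─ e
│              └─ n
│                 ├─ b
│                 │  └─ e
│                 │     └─ l
│                 │        └─ p
│                 │           └─ a *
│                 ├─ l
│                 │  └─ u *
│                 ├─ m
│                 │  └─ o
│                 │     └─ r
│                 │        └─ d
│                 │           └─ e *
│                 └─ s
│                    ├─ a
│                    │  └─ r *
│                    └─ o *
└─ s
   └─ a
      └─ r
         └─ f
            └─ e
               └─ n
                  ├─ l
                  │  └─ i
                  │     └─ n *
                  └─ v
                     └─ e
                        └─ n
                           └─ g
                              └─ a
                                 └─ l *
Counting every labelled node above: 37.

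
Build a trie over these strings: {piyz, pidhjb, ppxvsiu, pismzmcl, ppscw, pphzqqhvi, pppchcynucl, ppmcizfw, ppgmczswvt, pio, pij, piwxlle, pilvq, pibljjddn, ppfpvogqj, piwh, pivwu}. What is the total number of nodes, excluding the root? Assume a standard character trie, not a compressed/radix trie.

81

Count nodes per top-level branch (shared prefixes stored once):
  'p'-branch (pibljjddn, pidhjb, pij, pilvq, pio, pismzmcl, pivwu, piwh, piwxlle, piyz, ppfpvogqj, ppgmczswvt, pphzqqhvi, ppmcizfw, pppchcynucl, ppscw, ppxvsiu): 81 nodes
Sum: 81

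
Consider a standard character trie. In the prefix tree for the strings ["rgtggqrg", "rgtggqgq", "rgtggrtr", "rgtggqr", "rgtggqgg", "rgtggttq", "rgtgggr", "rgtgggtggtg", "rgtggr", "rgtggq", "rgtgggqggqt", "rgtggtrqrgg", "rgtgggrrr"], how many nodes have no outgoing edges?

9

Leaves are exactly the stored words that no other stored word extends.
Those words: "rgtgggqggqt", "rgtgggrrr", "rgtgggtggtg", "rgtggqgg", "rgtggqgq", "rgtggqrg", "rgtggrtr", "rgtggtrqrgg", "rgtggttq"
Leaf count: 9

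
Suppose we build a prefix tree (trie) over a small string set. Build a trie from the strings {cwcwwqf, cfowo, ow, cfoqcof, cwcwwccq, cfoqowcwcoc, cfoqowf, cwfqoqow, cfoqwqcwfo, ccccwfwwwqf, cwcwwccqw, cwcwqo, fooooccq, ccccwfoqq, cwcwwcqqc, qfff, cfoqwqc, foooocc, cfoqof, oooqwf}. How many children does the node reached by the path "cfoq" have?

3

The children of the "cfoq" node are the distinct next characters among strings starting with "cfoq".
Characters that immediately follow "cfoq" among the stored strings: {c, o, w}.
That node has 3 child edges.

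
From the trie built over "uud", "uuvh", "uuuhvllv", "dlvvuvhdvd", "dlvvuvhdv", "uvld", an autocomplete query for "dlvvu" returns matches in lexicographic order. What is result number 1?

dlvvuvhdv

Filter for "dlvvu…" and sort: "dlvvuvhdv", "dlvvuvhdvd"
The 1st is dlvvuvhdv.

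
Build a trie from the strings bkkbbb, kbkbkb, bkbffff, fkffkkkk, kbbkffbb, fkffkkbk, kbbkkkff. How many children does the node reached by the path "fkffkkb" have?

1

Walk "fkffkkb" from the root, arriving at one node.
Characters that immediately follow "fkffkkb" among the stored strings: {k}.
That node has 1 child edge.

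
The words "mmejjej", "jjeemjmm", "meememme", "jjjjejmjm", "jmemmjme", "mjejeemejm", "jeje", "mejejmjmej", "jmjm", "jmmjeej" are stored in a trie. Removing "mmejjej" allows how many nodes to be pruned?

6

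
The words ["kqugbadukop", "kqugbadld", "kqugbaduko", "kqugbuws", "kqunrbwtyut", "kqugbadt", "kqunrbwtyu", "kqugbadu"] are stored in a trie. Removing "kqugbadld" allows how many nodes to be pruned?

After clearing the end-marker at "kqugbadld", prune upward until reaching a node still needed by another word.
The suffix "ld" (2 nodes) is used only by "kqugbadld"; the node for "kqugbad" still has the child "u", so pruning stops there.
Nodes removed: 2

2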